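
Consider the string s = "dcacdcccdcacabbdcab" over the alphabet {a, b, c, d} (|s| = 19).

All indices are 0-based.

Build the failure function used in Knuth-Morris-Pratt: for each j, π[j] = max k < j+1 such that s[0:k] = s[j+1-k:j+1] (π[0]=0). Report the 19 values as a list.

[0, 0, 0, 0, 1, 2, 0, 0, 1, 2, 3, 4, 0, 0, 0, 1, 2, 3, 0]

π[0] = 0
j=1 s[j]='c': π[1]=0 (border '')
j=2 s[j]='a': π[2]=0 (border '')
j=3 s[j]='c': π[3]=0 (border '')
j=4 s[j]='d': π[4]=1 (border 'd')
j=5 s[j]='c': π[5]=2 (border 'dc')
j=6 s[j]='c': k: 2→0; π[6]=0 (border '')
j=7 s[j]='c': π[7]=0 (border '')
j=8 s[j]='d': π[8]=1 (border 'd')
j=9 s[j]='c': π[9]=2 (border 'dc')
j=10 s[j]='a': π[10]=3 (border 'dca')
j=11 s[j]='c': π[11]=4 (border 'dcac')
j=12 s[j]='a': k: 4→0; π[12]=0 (border '')
j=13 s[j]='b': π[13]=0 (border '')
j=14 s[j]='b': π[14]=0 (border '')
j=15 s[j]='d': π[15]=1 (border 'd')
j=16 s[j]='c': π[16]=2 (border 'dc')
j=17 s[j]='a': π[17]=3 (border 'dca')
j=18 s[j]='b': k: 3→0; π[18]=0 (border '')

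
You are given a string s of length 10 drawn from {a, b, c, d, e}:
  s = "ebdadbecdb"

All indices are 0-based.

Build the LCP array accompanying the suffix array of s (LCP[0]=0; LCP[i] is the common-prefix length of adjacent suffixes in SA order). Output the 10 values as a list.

[0, 0, 1, 1, 0, 0, 1, 2, 0, 1]

sorted suffixes:
  #0 SA[0]=3  'adbecdb'
  #1 SA[1]=9  'b'
  #2 SA[2]=1  'bdadbecdb'
  #3 SA[3]=5  'becdb'
  #4 SA[4]=7  'cdb'
  #5 SA[5]=2  'dadbecdb'
  #6 SA[6]=8  'db'
  #7 SA[7]=4  'dbecdb'
  #8 SA[8]=0  'ebdadbecdb'
  #9 SA[9]=6  'ecdb'

SA = [3, 9, 1, 5, 7, 2, 8, 4, 0, 6]
i: (SA[i-1],SA[i]) lcp shared
  1: (3,9) 0 ''
  2: (9,1) 1 'b'
  3: (1,5) 1 'b'
  4: (5,7) 0 ''
  5: (7,2) 0 ''
  6: (2,8) 1 'd'
  7: (8,4) 2 'db'
  8: (4,0) 0 ''
  9: (0,6) 1 'e'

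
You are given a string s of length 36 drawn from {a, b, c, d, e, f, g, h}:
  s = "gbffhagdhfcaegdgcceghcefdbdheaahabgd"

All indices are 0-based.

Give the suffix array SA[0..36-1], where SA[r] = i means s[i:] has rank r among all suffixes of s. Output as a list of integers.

[29, 32, 11, 5, 30, 25, 1, 33, 10, 16, 21, 17, 35, 24, 14, 26, 7, 28, 22, 12, 18, 9, 23, 2, 3, 0, 15, 34, 13, 6, 19, 31, 4, 20, 27, 8]

sorted suffixes:
  #0 SA[0]=29  'aahabgd'
  #1 SA[1]=32  'abgd'
  #2 SA[2]=11  'aegdgcceghcefdbdheaahabgd'
  #3 SA[3]=5  'agdhfcaegdgcceghcefdbdheaahabgd'
  #4 SA[4]=30  'ahabgd'
  #5 SA[5]=25  'bdheaahabgd'
  #6 SA[6]=1  'bffhagdhfcaegdgcceghcefdbdheaahabgd'
  #7 SA[7]=33  'bgd'
  #8 SA[8]=10  'caegdgcceghcefdbdheaahabgd'
  #9 SA[9]=16  'cceghcefdbdheaahabgd'
  #10 SA[10]=21  'cefdbdheaahabgd'
  #11 SA[11]=17  'ceghcefdbdheaahabgd'
  #12 SA[12]=35  'd'
  #13 SA[13]=24  'dbdheaahabgd'
  #14 SA[14]=14  'dgcceghcefdbdheaahabgd'
  #15 SA[15]=26  'dheaahabgd'
  #16 SA[16]=7  'dhfcaegdgcceghcefdbdheaahabgd'
  #17 SA[17]=28  'eaahabgd'
  #18 SA[18]=22  'efdbdheaahabgd'
  #19 SA[19]=12  'egdgcceghcefdbdheaahabgd'
  #20 SA[20]=18  'eghcefdbdheaahabgd'
  #21 SA[21]=9  'fcaegdgcceghcefdbdheaahabgd'
  #22 SA[22]=23  'fdbdheaahabgd'
  #23 SA[23]=2  'ffhagdhfcaegdgcceghcefdbdheaahabgd'
  #24 SA[24]=3  'fhagdhfcaegdgcceghcefdbdheaahabgd'
  #25 SA[25]=0  'gbffhagdhfcaegdgcceghcefdbdheaahabgd'
  #26 SA[26]=15  'gcceghcefdbdheaahabgd'
  #27 SA[27]=34  'gd'
  #28 SA[28]=13  'gdgcceghcefdbdheaahabgd'
  #29 SA[29]=6  'gdhfcaegdgcceghcefdbdheaahabgd'
  #30 SA[30]=19  'ghcefdbdheaahabgd'
  #31 SA[31]=31  'habgd'
  #32 SA[32]=4  'hagdhfcaegdgcceghcefdbdheaahabgd'
  #33 SA[33]=20  'hcefdbdheaahabgd'
  #34 SA[34]=27  'heaahabgd'
  #35 SA[35]=8  'hfcaegdgcceghcefdbdheaahabgd'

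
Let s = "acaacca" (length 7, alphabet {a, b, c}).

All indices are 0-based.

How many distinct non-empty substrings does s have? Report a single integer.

21

rank→(start, suffix):
  0 → (6, 'a')
  1 → (2, 'aacca')
  2 → (0, 'acaacca')
  3 → (3, 'acca')
  4 → (5, 'ca')
  5 → (1, 'caacca')
  6 → (4, 'cca')

SA = [6, 2, 0, 3, 5, 1, 4]
i: (SA[i-1],SA[i]) lcp shared
  1: (6,2) 1 'a'
  2: (2,0) 1 'a'
  3: (0,3) 2 'ac'
  4: (3,5) 0 ''
  5: (5,1) 2 'ca'
  6: (1,4) 1 'c'

n(n+1)/2 = 7·8/2 = 28
Σ LCP = 0 + 1 + 1 + 2 + 0 + 2 + 1 = 7
distinct = 28 − 7 = 21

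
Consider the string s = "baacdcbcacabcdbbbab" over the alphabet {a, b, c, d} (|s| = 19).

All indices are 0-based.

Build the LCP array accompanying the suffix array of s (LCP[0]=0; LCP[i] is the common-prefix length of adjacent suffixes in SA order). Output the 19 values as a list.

rank→(start, suffix):
  0 → (1, 'aacdcbcacabcdbbbab')
  1 → (17, 'ab')
  2 → (10, 'abcdbbbab')
  3 → (8, 'acabcdbbbab')
  4 → (2, 'acdcbcacabcdbbbab')
  5 → (18, 'b')
  6 → (0, 'baacdcbcacabcdbbbab')
  7 → (16, 'bab')
  8 → (15, 'bbab')
  9 → (14, 'bbbab')
  10 → (6, 'bcacabcdbbbab')
  11 → (11, 'bcdbbbab')
  12 → (9, 'cabcdbbbab')
  13 → (7, 'cacabcdbbbab')
  14 → (5, 'cbcacabcdbbbab')
  15 → (12, 'cdbbbab')
  16 → (3, 'cdcbcacabcdbbbab')
  17 → (13, 'dbbbab')
  18 → (4, 'dcbcacabcdbbbab')

SA = [1, 17, 10, 8, 2, 18, 0, 16, 15, 14, 6, 11, 9, 7, 5, 12, 3, 13, 4]
i: (SA[i-1],SA[i]) lcp shared
  1: (1,17) 1 'a'
  2: (17,10) 2 'ab'
  3: (10,8) 1 'a'
  4: (8,2) 2 'ac'
  5: (2,18) 0 ''
  6: (18,0) 1 'b'
  7: (0,16) 2 'ba'
  8: (16,15) 1 'b'
  9: (15,14) 2 'bb'
  10: (14,6) 1 'b'
  11: (6,11) 2 'bc'
  12: (11,9) 0 ''
  13: (9,7) 2 'ca'
  14: (7,5) 1 'c'
  15: (5,12) 1 'c'
  16: (12,3) 2 'cd'
  17: (3,13) 0 ''
  18: (13,4) 1 'd'

[0, 1, 2, 1, 2, 0, 1, 2, 1, 2, 1, 2, 0, 2, 1, 1, 2, 0, 1]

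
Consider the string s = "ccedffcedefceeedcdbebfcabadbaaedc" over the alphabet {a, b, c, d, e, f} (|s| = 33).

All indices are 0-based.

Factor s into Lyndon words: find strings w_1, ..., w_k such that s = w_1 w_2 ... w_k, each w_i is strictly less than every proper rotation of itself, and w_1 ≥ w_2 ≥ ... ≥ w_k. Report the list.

["ccedffcedefceeedcd", "bebfc", "abadb", "aaedc"]

emit factor 1: 'ccedffcedefceeedcd' (i=0, period=18)
emit factor 2: 'bebfc' (i=18, period=5)
emit factor 3: 'abadb' (i=23, period=5)
emit factor 4: 'aaedc' (i=28, period=5)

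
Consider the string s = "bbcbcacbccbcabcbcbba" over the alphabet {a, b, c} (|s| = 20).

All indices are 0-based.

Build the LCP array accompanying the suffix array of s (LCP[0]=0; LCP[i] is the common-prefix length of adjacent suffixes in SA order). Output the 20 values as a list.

rank | idx | suffix
   0 |  19 | a
   1 |  12 | abcbcbba
   2 |   5 | acbccbcabcbcbba
   3 |  18 | ba
   4 |  17 | bba
   5 |   0 | bbcbcacbccbcabcbcbba
   6 |  10 | bcabcbcbba
   7 |   3 | bcacbccbcabcbcbba
   8 |  15 | bcbba
   9 |   1 | bcbcacbccbcabcbcbba
  10 |  13 | bcbcbba
  11 |   7 | bccbcabcbcbba
  12 |  11 | cabcbcbba
  13 |   4 | cacbccbcabcbcbba
  14 |  16 | cbba
  15 |   9 | cbcabcbcbba
  16 |   2 | cbcacbccbcabcbcbba
  17 |  14 | cbcbba
  18 |   6 | cbccbcabcbcbba
  19 |   8 | ccbcabcbcbba

SA = [19, 12, 5, 18, 17, 0, 10, 3, 15, 1, 13, 7, 11, 4, 16, 9, 2, 14, 6, 8]
rank  pair      lcp
   1  s[19:],s[12:]  1  'a'
   2  s[12:],s[5:]  1  'a'
   3  s[5:],s[18:]  0  ''
   4  s[18:],s[17:]  1  'b'
   5  s[17:],s[0:]  2  'bb'
   6  s[0:],s[10:]  1  'b'
   7  s[10:],s[3:]  3  'bca'
   8  s[3:],s[15:]  2  'bc'
   9  s[15:],s[1:]  3  'bcb'
  10  s[1:],s[13:]  4  'bcbc'
  11  s[13:],s[7:]  2  'bc'
  12  s[7:],s[11:]  0  ''
  13  s[11:],s[4:]  2  'ca'
  14  s[4:],s[16:]  1  'c'
  15  s[16:],s[9:]  2  'cb'
  16  s[9:],s[2:]  4  'cbca'
  17  s[2:],s[14:]  3  'cbc'
  18  s[14:],s[6:]  3  'cbc'
  19  s[6:],s[8:]  1  'c'

[0, 1, 1, 0, 1, 2, 1, 3, 2, 3, 4, 2, 0, 2, 1, 2, 4, 3, 3, 1]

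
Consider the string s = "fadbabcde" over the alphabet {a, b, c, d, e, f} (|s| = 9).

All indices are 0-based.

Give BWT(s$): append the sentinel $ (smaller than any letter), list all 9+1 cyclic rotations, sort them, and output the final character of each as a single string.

rank  rotation    last
    0  $fadbabcde  e
    1  abcde$fadb  b
    2  adbabcde$f  f
    3  babcde$fad  d
    4  bcde$fadba  a
    5  cde$fadbab  b
    6  dbabcde$fa  a
    7  de$fadbabc  c
    8  e$fadbabcd  d
    9  fadbabcde$  $

ebfdabacd$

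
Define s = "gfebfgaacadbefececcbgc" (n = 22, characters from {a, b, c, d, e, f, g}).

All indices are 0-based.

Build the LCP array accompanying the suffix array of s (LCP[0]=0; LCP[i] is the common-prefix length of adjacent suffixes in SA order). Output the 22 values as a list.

sorted suffixes:
  #0 SA[0]=6  'aacadbefececcbgc'
  #1 SA[1]=7  'acadbefececcbgc'
  #2 SA[2]=9  'adbefececcbgc'
  #3 SA[3]=11  'befececcbgc'
  #4 SA[4]=3  'bfgaacadbefececcbgc'
  #5 SA[5]=19  'bgc'
  #6 SA[6]=21  'c'
  #7 SA[7]=8  'cadbefececcbgc'
  #8 SA[8]=18  'cbgc'
  #9 SA[9]=17  'ccbgc'
  #10 SA[10]=15  'ceccbgc'
  #11 SA[11]=10  'dbefececcbgc'
  #12 SA[12]=2  'ebfgaacadbefececcbgc'
  #13 SA[13]=16  'eccbgc'
  #14 SA[14]=14  'ececcbgc'
  #15 SA[15]=12  'efececcbgc'
  #16 SA[16]=1  'febfgaacadbefececcbgc'
  #17 SA[17]=13  'fececcbgc'
  #18 SA[18]=4  'fgaacadbefececcbgc'
  #19 SA[19]=5  'gaacadbefececcbgc'
  #20 SA[20]=20  'gc'
  #21 SA[21]=0  'gfebfgaacadbefececcbgc'

SA = [6, 7, 9, 11, 3, 19, 21, 8, 18, 17, 15, 10, 2, 16, 14, 12, 1, 13, 4, 5, 20, 0]
[i] adj suffixes → lcp
  [1] 6/7 → 1 ('a')
  [2] 7/9 → 1 ('a')
  [3] 9/11 → 0 ('')
  [4] 11/3 → 1 ('b')
  [5] 3/19 → 1 ('b')
  [6] 19/21 → 0 ('')
  [7] 21/8 → 1 ('c')
  [8] 8/18 → 1 ('c')
  [9] 18/17 → 1 ('c')
  [10] 17/15 → 1 ('c')
  [11] 15/10 → 0 ('')
  [12] 10/2 → 0 ('')
  [13] 2/16 → 1 ('e')
  [14] 16/14 → 2 ('ec')
  [15] 14/12 → 1 ('e')
  [16] 12/1 → 0 ('')
  [17] 1/13 → 2 ('fe')
  [18] 13/4 → 1 ('f')
  [19] 4/5 → 0 ('')
  [20] 5/20 → 1 ('g')
  [21] 20/0 → 1 ('g')

[0, 1, 1, 0, 1, 1, 0, 1, 1, 1, 1, 0, 0, 1, 2, 1, 0, 2, 1, 0, 1, 1]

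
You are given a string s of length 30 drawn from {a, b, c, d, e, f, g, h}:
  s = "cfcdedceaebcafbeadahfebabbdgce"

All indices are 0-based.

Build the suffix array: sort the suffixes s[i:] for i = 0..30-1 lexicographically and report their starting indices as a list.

[23, 16, 8, 12, 18, 22, 24, 10, 25, 14, 11, 2, 28, 6, 0, 17, 5, 3, 26, 29, 15, 7, 21, 9, 4, 13, 1, 20, 27, 19]

sorted suffixes:
  #0 SA[0]=23  'abbdgce'
  #1 SA[1]=16  'adahfebabbdgce'
  #2 SA[2]=8  'aebcafbeadahfebabbdgce'
  #3 SA[3]=12  'afbeadahfebabbdgce'
  #4 SA[4]=18  'ahfebabbdgce'
  #5 SA[5]=22  'babbdgce'
  #6 SA[6]=24  'bbdgce'
  #7 SA[7]=10  'bcafbeadahfebabbdgce'
  #8 SA[8]=25  'bdgce'
  #9 SA[9]=14  'beadahfebabbdgce'
  #10 SA[10]=11  'cafbeadahfebabbdgce'
  #11 SA[11]=2  'cdedceaebcafbeadahfebabbdgce'
  #12 SA[12]=28  'ce'
  #13 SA[13]=6  'ceaebcafbeadahfebabbdgce'
  #14 SA[14]=0  'cfcdedceaebcafbeadahfebabbdgce'
  #15 SA[15]=17  'dahfebabbdgce'
  #16 SA[16]=5  'dceaebcafbeadahfebabbdgce'
  #17 SA[17]=3  'dedceaebcafbeadahfebabbdgce'
  #18 SA[18]=26  'dgce'
  #19 SA[19]=29  'e'
  #20 SA[20]=15  'eadahfebabbdgce'
  #21 SA[21]=7  'eaebcafbeadahfebabbdgce'
  #22 SA[22]=21  'ebabbdgce'
  #23 SA[23]=9  'ebcafbeadahfebabbdgce'
  #24 SA[24]=4  'edceaebcafbeadahfebabbdgce'
  #25 SA[25]=13  'fbeadahfebabbdgce'
  #26 SA[26]=1  'fcdedceaebcafbeadahfebabbdgce'
  #27 SA[27]=20  'febabbdgce'
  #28 SA[28]=27  'gce'
  #29 SA[29]=19  'hfebabbdgce'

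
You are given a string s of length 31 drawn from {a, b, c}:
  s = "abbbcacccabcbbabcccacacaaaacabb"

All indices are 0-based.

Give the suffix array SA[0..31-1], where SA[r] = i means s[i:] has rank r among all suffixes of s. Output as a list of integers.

[23, 24, 25, 28, 0, 9, 14, 21, 26, 19, 5, 30, 13, 29, 12, 1, 2, 3, 10, 15, 22, 27, 8, 20, 18, 4, 11, 7, 17, 6, 16]

rank | idx | suffix
   0 |  23 | aaaacabb
   1 |  24 | aaacabb
   2 |  25 | aacabb
   3 |  28 | abb
   4 |   0 | abbbcacccabcbbabcccacacaaaacabb
   5 |   9 | abcbbabcccacacaaaacabb
   6 |  14 | abcccacacaaaacabb
   7 |  21 | acaaaacabb
   8 |  26 | acabb
   9 |  19 | acacaaaacabb
  10 |   5 | acccabcbbabcccacacaaaacabb
  11 |  30 | b
  12 |  13 | babcccacacaaaacabb
  13 |  29 | bb
  14 |  12 | bbabcccacacaaaacabb
  15 |   1 | bbbcacccabcbbabcccacacaaaacabb
  16 |   2 | bbcacccabcbbabcccacacaaaacabb
  17 |   3 | bcacccabcbbabcccacacaaaacabb
  18 |  10 | bcbbabcccacacaaaacabb
  19 |  15 | bcccacacaaaacabb
  20 |  22 | caaaacabb
  21 |  27 | cabb
  22 |   8 | cabcbbabcccacacaaaacabb
  23 |  20 | cacaaaacabb
  24 |  18 | cacacaaaacabb
  25 |   4 | cacccabcbbabcccacacaaaacabb
  26 |  11 | cbbabcccacacaaaacabb
  27 |   7 | ccabcbbabcccacacaaaacabb
  28 |  17 | ccacacaaaacabb
  29 |   6 | cccabcbbabcccacacaaaacabb
  30 |  16 | cccacacaaaacabb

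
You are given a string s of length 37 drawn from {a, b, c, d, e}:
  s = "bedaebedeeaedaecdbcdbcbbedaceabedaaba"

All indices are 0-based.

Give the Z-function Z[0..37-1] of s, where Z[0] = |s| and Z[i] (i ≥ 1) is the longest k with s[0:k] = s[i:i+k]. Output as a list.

Z[0]=37
i=1: i≥r, start 0; Z[1]=0
i=2: i≥r, start 0; Z[2]=0
i=3: i≥r, start 0; Z[3]=0
i=4: i≥r, start 0; Z[4]=0
i=5: i≥r, start 0; Z[5]=3 extend→box=[5,8)
i=6: min(r-i=2, Z[1]=0)=0; Z[6]=0
i=7: min(r-i=1, Z[2]=0)=0; Z[7]=0
i=8: i≥r, start 0; Z[8]=0
i=9: i≥r, start 0; Z[9]=0
i=10: i≥r, start 0; Z[10]=0
i=11: i≥r, start 0; Z[11]=0
i=12: i≥r, start 0; Z[12]=0
i=13: i≥r, start 0; Z[13]=0
i=14: i≥r, start 0; Z[14]=0
i=15: i≥r, start 0; Z[15]=0
i=16: i≥r, start 0; Z[16]=0
i=17: i≥r, start 0; Z[17]=1 extend→box=[17,18)
i=18: i≥r, start 0; Z[18]=0
i=19: i≥r, start 0; Z[19]=0
i=20: i≥r, start 0; Z[20]=1 extend→box=[20,21)
i=21: i≥r, start 0; Z[21]=0
i=22: i≥r, start 0; Z[22]=1 extend→box=[22,23)
i=23: i≥r, start 0; Z[23]=4 extend→box=[23,27)
i=24: min(r-i=3, Z[1]=0)=0; Z[24]=0
i=25: min(r-i=2, Z[2]=0)=0; Z[25]=0
i=26: min(r-i=1, Z[3]=0)=0; Z[26]=0
i=27: i≥r, start 0; Z[27]=0
i=28: i≥r, start 0; Z[28]=0
i=29: i≥r, start 0; Z[29]=0
i=30: i≥r, start 0; Z[30]=4 extend→box=[30,34)
i=31: min(r-i=3, Z[1]=0)=0; Z[31]=0
i=32: min(r-i=2, Z[2]=0)=0; Z[32]=0
i=33: min(r-i=1, Z[3]=0)=0; Z[33]=0
i=34: i≥r, start 0; Z[34]=0
i=35: i≥r, start 0; Z[35]=1 extend→box=[35,36)
i=36: i≥r, start 0; Z[36]=0

[37, 0, 0, 0, 0, 3, 0, 0, 0, 0, 0, 0, 0, 0, 0, 0, 0, 1, 0, 0, 1, 0, 1, 4, 0, 0, 0, 0, 0, 0, 4, 0, 0, 0, 0, 1, 0]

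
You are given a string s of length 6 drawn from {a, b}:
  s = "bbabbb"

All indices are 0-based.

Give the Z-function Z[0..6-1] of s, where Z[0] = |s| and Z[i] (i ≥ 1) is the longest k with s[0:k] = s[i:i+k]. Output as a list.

[6, 1, 0, 2, 2, 1]

Z[0]=6
i=1: i≥r, start 0; Z[1]=1 scan→box=[1,2)
i=2: i≥r, start 0; Z[2]=0
i=3: i≥r, start 0; Z[3]=2 scan→box=[3,5)
i=4: min(r-i=1, Z[1]=1)=1; Z[4]=2 scan→box=[4,6)
i=5: min(r-i=1, Z[1]=1)=1; Z[5]=1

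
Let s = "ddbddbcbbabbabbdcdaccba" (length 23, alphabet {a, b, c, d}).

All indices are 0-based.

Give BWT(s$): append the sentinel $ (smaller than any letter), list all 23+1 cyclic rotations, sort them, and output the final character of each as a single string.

rank  rotation                  last
    0  $ddbddbcbbabbabbdcdaccba  a
    1  a$ddbddbcbbabbabbdcdaccb  b
    2  abbabbdcdaccba$ddbddbcbb  b
    3  abbdcdaccba$ddbddbcbbabb  b
    4  accba$ddbddbcbbabbabbdcd  d
    5  ba$ddbddbcbbabbabbdcdacc  c
    6  babbabbdcdaccba$ddbddbcb  b
    7  babbdcdaccba$ddbddbcbbab  b
    8  bbabbabbdcdaccba$ddbddbc  c
    9  bbabbdcdaccba$ddbddbcbba  a
   10  bbdcdaccba$ddbddbcbbabba  a
   11  bcbbabbabbdcdaccba$ddbdd  d
   12  bdcdaccba$ddbddbcbbabbab  b
   13  bddbcbbabbabbdcdaccba$dd  d
   14  cba$ddbddbcbbabbabbdcdac  c
   15  cbbabbabbdcdaccba$ddbddb  b
   16  ccba$ddbddbcbbabbabbdcda  a
   17  cdaccba$ddbddbcbbabbabbd  d
   18  daccba$ddbddbcbbabbabbdc  c
   19  dbcbbabbabbdcdaccba$ddbd  d
   20  dbddbcbbabbabbdcdaccba$d  d
   21  dcdaccba$ddbddbcbbabbabb  b
   22  ddbcbbabbabbdcdaccba$ddb  b
   23  ddbddbcbbabbabbdcdaccba$  $

abbbdcbbcaadbdcbadcddbb$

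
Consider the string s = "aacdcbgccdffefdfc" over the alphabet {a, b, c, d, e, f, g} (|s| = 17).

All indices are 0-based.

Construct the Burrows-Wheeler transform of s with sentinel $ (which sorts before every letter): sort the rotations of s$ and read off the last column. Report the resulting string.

rank  rotation            last
    0  $aacdcbgccdffefdfc  c
    1  aacdcbgccdffefdfc$  $
    2  acdcbgccdffefdfc$a  a
    3  bgccdffefdfc$aacdc  c
    4  c$aacdcbgccdffefdf  f
    5  cbgccdffefdfc$aacd  d
    6  ccdffefdfc$aacdcbg  g
    7  cdcbgccdffefdfc$aa  a
    8  cdffefdfc$aacdcbgc  c
    9  dcbgccdffefdfc$aac  c
   10  dfc$aacdcbgccdffef  f
   11  dffefdfc$aacdcbgcc  c
   12  efdfc$aacdcbgccdff  f
   13  fc$aacdcbgccdffefd  d
   14  fdfc$aacdcbgccdffe  e
   15  fefdfc$aacdcbgccdf  f
   16  ffefdfc$aacdcbgccd  d
   17  gccdffefdfc$aacdcb  b

c$acfdgaccfcfdefdb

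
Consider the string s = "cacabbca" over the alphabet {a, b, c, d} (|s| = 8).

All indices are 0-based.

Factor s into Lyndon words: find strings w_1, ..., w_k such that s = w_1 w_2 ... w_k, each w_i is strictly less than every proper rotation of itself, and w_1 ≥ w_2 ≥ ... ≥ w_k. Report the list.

["c", "ac", "abbc", "a"]

emit factor 1: 'c' (i=0, period=1)
emit factor 2: 'ac' (i=1, period=2)
emit factor 3: 'abbc' (i=3, period=4)
emit factor 4: 'a' (i=7, period=1)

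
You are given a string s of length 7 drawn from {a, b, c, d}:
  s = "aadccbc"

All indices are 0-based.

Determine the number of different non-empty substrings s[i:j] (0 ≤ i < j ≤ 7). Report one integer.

rank→(start, suffix):
  0 → (0, 'aadccbc')
  1 → (1, 'adccbc')
  2 → (5, 'bc')
  3 → (6, 'c')
  4 → (4, 'cbc')
  5 → (3, 'ccbc')
  6 → (2, 'dccbc')

SA = [0, 1, 5, 6, 4, 3, 2]
rank  pair      lcp
   1  s[0:],s[1:]  1  'a'
   2  s[1:],s[5:]  0  ''
   3  s[5:],s[6:]  0  ''
   4  s[6:],s[4:]  1  'c'
   5  s[4:],s[3:]  1  'c'
   6  s[3:],s[2:]  0  ''

n(n+1)/2 = 7·8/2 = 28
Σ LCP = 0 + 1 + 0 + 0 + 1 + 1 + 0 = 3
distinct = 28 − 3 = 25

25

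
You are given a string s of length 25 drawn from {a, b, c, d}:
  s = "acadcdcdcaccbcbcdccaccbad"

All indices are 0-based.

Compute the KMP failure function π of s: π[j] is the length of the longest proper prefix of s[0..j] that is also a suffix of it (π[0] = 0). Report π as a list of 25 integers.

π[0] = 0
j=1 s[j]='c': π[1]=0 (border '')
j=2 s[j]='a': π[2]=1 (border 'a')
j=3 s[j]='d': k: 1→0; π[3]=0 (border '')
j=4 s[j]='c': π[4]=0 (border '')
j=5 s[j]='d': π[5]=0 (border '')
j=6 s[j]='c': π[6]=0 (border '')
j=7 s[j]='d': π[7]=0 (border '')
j=8 s[j]='c': π[8]=0 (border '')
j=9 s[j]='a': π[9]=1 (border 'a')
j=10 s[j]='c': π[10]=2 (border 'ac')
j=11 s[j]='c': k: 2→0; π[11]=0 (border '')
j=12 s[j]='b': π[12]=0 (border '')
j=13 s[j]='c': π[13]=0 (border '')
j=14 s[j]='b': π[14]=0 (border '')
j=15 s[j]='c': π[15]=0 (border '')
j=16 s[j]='d': π[16]=0 (border '')
j=17 s[j]='c': π[17]=0 (border '')
j=18 s[j]='c': π[18]=0 (border '')
j=19 s[j]='a': π[19]=1 (border 'a')
j=20 s[j]='c': π[20]=2 (border 'ac')
j=21 s[j]='c': k: 2→0; π[21]=0 (border '')
j=22 s[j]='b': π[22]=0 (border '')
j=23 s[j]='a': π[23]=1 (border 'a')
j=24 s[j]='d': k: 1→0; π[24]=0 (border '')

[0, 0, 1, 0, 0, 0, 0, 0, 0, 1, 2, 0, 0, 0, 0, 0, 0, 0, 0, 1, 2, 0, 0, 1, 0]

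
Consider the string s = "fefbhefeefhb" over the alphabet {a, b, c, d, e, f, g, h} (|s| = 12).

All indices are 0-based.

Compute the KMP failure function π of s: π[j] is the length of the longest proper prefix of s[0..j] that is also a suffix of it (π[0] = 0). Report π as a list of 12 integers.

[0, 0, 1, 0, 0, 0, 1, 2, 0, 1, 0, 0]

π[0] = 0
j=1 s[j]='e': π[1]=0 (border '')
j=2 s[j]='f': π[2]=1 (border 'f')
j=3 s[j]='b': k: 1→0; π[3]=0 (border '')
j=4 s[j]='h': π[4]=0 (border '')
j=5 s[j]='e': π[5]=0 (border '')
j=6 s[j]='f': π[6]=1 (border 'f')
j=7 s[j]='e': π[7]=2 (border 'fe')
j=8 s[j]='e': k: 2→0; π[8]=0 (border '')
j=9 s[j]='f': π[9]=1 (border 'f')
j=10 s[j]='h': k: 1→0; π[10]=0 (border '')
j=11 s[j]='b': π[11]=0 (border '')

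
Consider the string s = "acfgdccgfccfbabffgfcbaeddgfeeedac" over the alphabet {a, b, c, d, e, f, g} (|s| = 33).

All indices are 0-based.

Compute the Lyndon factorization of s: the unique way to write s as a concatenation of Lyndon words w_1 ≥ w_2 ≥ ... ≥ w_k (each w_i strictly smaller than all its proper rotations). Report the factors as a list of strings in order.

["acfgdccgfccfb", "abffgfcbaeddgfeeedac"]

emit factor 1: 'acfgdccgfccfb' (i=0, period=13)
emit factor 2: 'abffgfcbaeddgfeeedac' (i=13, period=20)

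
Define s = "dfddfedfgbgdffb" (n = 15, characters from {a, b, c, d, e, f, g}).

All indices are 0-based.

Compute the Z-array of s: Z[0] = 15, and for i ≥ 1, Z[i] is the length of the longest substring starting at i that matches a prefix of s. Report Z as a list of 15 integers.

Z[0]=15
i=1: outside box; Z[1]=0
i=2: outside box; Z[2]=1 grow→box=[2,3)
i=3: outside box; Z[3]=2 grow→box=[3,5)
i=4: min(r-i=1, Z[1]=0)=0; Z[4]=0
i=5: outside box; Z[5]=0
i=6: outside box; Z[6]=2 grow→box=[6,8)
i=7: min(r-i=1, Z[1]=0)=0; Z[7]=0
i=8: outside box; Z[8]=0
i=9: outside box; Z[9]=0
i=10: outside box; Z[10]=0
i=11: outside box; Z[11]=2 grow→box=[11,13)
i=12: min(r-i=1, Z[1]=0)=0; Z[12]=0
i=13: outside box; Z[13]=0
i=14: outside box; Z[14]=0

[15, 0, 1, 2, 0, 0, 2, 0, 0, 0, 0, 2, 0, 0, 0]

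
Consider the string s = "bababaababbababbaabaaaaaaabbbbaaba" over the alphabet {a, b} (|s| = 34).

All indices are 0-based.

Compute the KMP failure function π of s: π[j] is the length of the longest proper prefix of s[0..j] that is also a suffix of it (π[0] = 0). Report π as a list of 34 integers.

[0, 0, 1, 2, 3, 4, 0, 1, 2, 3, 1, 2, 3, 4, 5, 1, 2, 0, 1, 2, 0, 0, 0, 0, 0, 0, 1, 1, 1, 1, 2, 0, 1, 2]

π[0] = 0
j=1 s[j]='a': π[1]=0 (border '')
j=2 s[j]='b': π[2]=1 (border 'b')
j=3 s[j]='a': π[3]=2 (border 'ba')
j=4 s[j]='b': π[4]=3 (border 'bab')
j=5 s[j]='a': π[5]=4 (border 'baba')
j=6 s[j]='a': k: 4→2→0; π[6]=0 (border '')
j=7 s[j]='b': π[7]=1 (border 'b')
j=8 s[j]='a': π[8]=2 (border 'ba')
j=9 s[j]='b': π[9]=3 (border 'bab')
j=10 s[j]='b': k: 3→1→0; π[10]=1 (border 'b')
j=11 s[j]='a': π[11]=2 (border 'ba')
j=12 s[j]='b': π[12]=3 (border 'bab')
j=13 s[j]='a': π[13]=4 (border 'baba')
j=14 s[j]='b': π[14]=5 (border 'babab')
j=15 s[j]='b': k: 5→3→1→0; π[15]=1 (border 'b')
j=16 s[j]='a': π[16]=2 (border 'ba')
j=17 s[j]='a': k: 2→0; π[17]=0 (border '')
j=18 s[j]='b': π[18]=1 (border 'b')
j=19 s[j]='a': π[19]=2 (border 'ba')
j=20 s[j]='a': k: 2→0; π[20]=0 (border '')
j=21 s[j]='a': π[21]=0 (border '')
j=22 s[j]='a': π[22]=0 (border '')
j=23 s[j]='a': π[23]=0 (border '')
j=24 s[j]='a': π[24]=0 (border '')
j=25 s[j]='a': π[25]=0 (border '')
j=26 s[j]='b': π[26]=1 (border 'b')
j=27 s[j]='b': k: 1→0; π[27]=1 (border 'b')
j=28 s[j]='b': k: 1→0; π[28]=1 (border 'b')
j=29 s[j]='b': k: 1→0; π[29]=1 (border 'b')
j=30 s[j]='a': π[30]=2 (border 'ba')
j=31 s[j]='a': k: 2→0; π[31]=0 (border '')
j=32 s[j]='b': π[32]=1 (border 'b')
j=33 s[j]='a': π[33]=2 (border 'ba')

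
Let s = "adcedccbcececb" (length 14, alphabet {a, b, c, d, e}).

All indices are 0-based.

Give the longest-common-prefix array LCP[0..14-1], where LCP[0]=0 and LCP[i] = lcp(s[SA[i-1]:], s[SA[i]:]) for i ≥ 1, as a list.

rank | idx | suffix
   0 |   0 | adcedccbcececb
   1 |  13 | b
   2 |   7 | bcececb
   3 |  12 | cb
   4 |   6 | cbcececb
   5 |   5 | ccbcececb
   6 |  10 | cecb
   7 |   8 | cececb
   8 |   2 | cedccbcececb
   9 |   4 | dccbcececb
  10 |   1 | dcedccbcececb
  11 |  11 | ecb
  12 |   9 | ececb
  13 |   3 | edccbcececb

SA = [0, 13, 7, 12, 6, 5, 10, 8, 2, 4, 1, 11, 9, 3]
rank  pair      lcp
   1  s[0:],s[13:]  0  ''
   2  s[13:],s[7:]  1  'b'
   3  s[7:],s[12:]  0  ''
   4  s[12:],s[6:]  2  'cb'
   5  s[6:],s[5:]  1  'c'
   6  s[5:],s[10:]  1  'c'
   7  s[10:],s[8:]  3  'cec'
   8  s[8:],s[2:]  2  'ce'
   9  s[2:],s[4:]  0  ''
  10  s[4:],s[1:]  2  'dc'
  11  s[1:],s[11:]  0  ''
  12  s[11:],s[9:]  2  'ec'
  13  s[9:],s[3:]  1  'e'

[0, 0, 1, 0, 2, 1, 1, 3, 2, 0, 2, 0, 2, 1]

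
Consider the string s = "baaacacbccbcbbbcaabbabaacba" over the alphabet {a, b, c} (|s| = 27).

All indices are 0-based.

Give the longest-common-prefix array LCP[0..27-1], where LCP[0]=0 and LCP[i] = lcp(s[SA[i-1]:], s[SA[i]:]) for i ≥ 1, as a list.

[0, 1, 2, 2, 3, 1, 2, 1, 2, 3, 0, 2, 3, 2, 1, 2, 2, 1, 2, 2, 0, 2, 1, 2, 2, 3, 1]

rank→(start, suffix):
  0 → (26, 'a')
  1 → (1, 'aaacacbccbcbbbcaabbabaacba')
  2 → (16, 'aabbabaacba')
  3 → (2, 'aacacbccbcbbbcaabbabaacba')
  4 → (22, 'aacba')
  5 → (20, 'abaacba')
  6 → (17, 'abbabaacba')
  7 → (3, 'acacbccbcbbbcaabbabaacba')
  8 → (23, 'acba')
  9 → (5, 'acbccbcbbbcaabbabaacba')
  10 → (25, 'ba')
  11 → (0, 'baaacacbccbcbbbcaabbabaacba')
  12 → (21, 'baacba')
  13 → (19, 'babaacba')
  14 → (18, 'bbabaacba')
  15 → (12, 'bbbcaabbabaacba')
  16 → (13, 'bbcaabbabaacba')
  17 → (14, 'bcaabbabaacba')
  18 → (10, 'bcbbbcaabbabaacba')
  19 → (7, 'bccbcbbbcaabbabaacba')
  20 → (15, 'caabbabaacba')
  21 → (4, 'cacbccbcbbbcaabbabaacba')
  22 → (24, 'cba')
  23 → (11, 'cbbbcaabbabaacba')
  24 → (9, 'cbcbbbcaabbabaacba')
  25 → (6, 'cbccbcbbbcaabbabaacba')
  26 → (8, 'ccbcbbbcaabbabaacba')

SA = [26, 1, 16, 2, 22, 20, 17, 3, 23, 5, 25, 0, 21, 19, 18, 12, 13, 14, 10, 7, 15, 4, 24, 11, 9, 6, 8]
i: (SA[i-1],SA[i]) lcp shared
  1: (26,1) 1 'a'
  2: (1,16) 2 'aa'
  3: (16,2) 2 'aa'
  4: (2,22) 3 'aac'
  5: (22,20) 1 'a'
  6: (20,17) 2 'ab'
  7: (17,3) 1 'a'
  8: (3,23) 2 'ac'
  9: (23,5) 3 'acb'
  10: (5,25) 0 ''
  11: (25,0) 2 'ba'
  12: (0,21) 3 'baa'
  13: (21,19) 2 'ba'
  14: (19,18) 1 'b'
  15: (18,12) 2 'bb'
  16: (12,13) 2 'bb'
  17: (13,14) 1 'b'
  18: (14,10) 2 'bc'
  19: (10,7) 2 'bc'
  20: (7,15) 0 ''
  21: (15,4) 2 'ca'
  22: (4,24) 1 'c'
  23: (24,11) 2 'cb'
  24: (11,9) 2 'cb'
  25: (9,6) 3 'cbc'
  26: (6,8) 1 'c'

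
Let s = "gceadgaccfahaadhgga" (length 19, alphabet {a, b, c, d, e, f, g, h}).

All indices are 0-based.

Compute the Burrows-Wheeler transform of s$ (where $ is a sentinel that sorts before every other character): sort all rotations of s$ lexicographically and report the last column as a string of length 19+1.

rank  rotation              last
    0  $gceadgaccfahaadhgga  a
    1  a$gceadgaccfahaadhgg  g
    2  aadhgga$gceadgaccfah  h
    3  accfahaadhgga$gceadg  g
    4  adgaccfahaadhgga$gce  e
    5  adhgga$gceadgaccfaha  a
    6  ahaadhgga$gceadgaccf  f
    7  ccfahaadhgga$gceadga  a
    8  ceadgaccfahaadhgga$g  g
    9  cfahaadhgga$gceadgac  c
   10  dgaccfahaadhgga$gcea  a
   11  dhgga$gceadgaccfahaa  a
   12  eadgaccfahaadhgga$gc  c
   13  fahaadhgga$gceadgacc  c
   14  ga$gceadgaccfahaadhg  g
   15  gaccfahaadhgga$gcead  d
   16  gceadgaccfahaadhgga$  $
   17  gga$gceadgaccfahaadh  h
   18  haadhgga$gceadgaccfa  a
   19  hgga$gceadgaccfahaad  d

aghgeafagcaaccgd$had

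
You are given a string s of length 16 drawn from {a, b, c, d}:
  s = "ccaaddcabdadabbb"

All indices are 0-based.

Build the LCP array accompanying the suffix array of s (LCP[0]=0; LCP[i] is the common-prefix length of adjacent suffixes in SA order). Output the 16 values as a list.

rank | idx | suffix
   0 |   2 | aaddcabdadabbb
   1 |  12 | abbb
   2 |   7 | abdadabbb
   3 |  10 | adabbb
   4 |   3 | addcabdadabbb
   5 |  15 | b
   6 |  14 | bb
   7 |  13 | bbb
   8 |   8 | bdadabbb
   9 |   1 | caaddcabdadabbb
  10 |   6 | cabdadabbb
  11 |   0 | ccaaddcabdadabbb
  12 |  11 | dabbb
  13 |   9 | dadabbb
  14 |   5 | dcabdadabbb
  15 |   4 | ddcabdadabbb

SA = [2, 12, 7, 10, 3, 15, 14, 13, 8, 1, 6, 0, 11, 9, 5, 4]
i: (SA[i-1],SA[i]) lcp shared
  1: (2,12) 1 'a'
  2: (12,7) 2 'ab'
  3: (7,10) 1 'a'
  4: (10,3) 2 'ad'
  5: (3,15) 0 ''
  6: (15,14) 1 'b'
  7: (14,13) 2 'bb'
  8: (13,8) 1 'b'
  9: (8,1) 0 ''
  10: (1,6) 2 'ca'
  11: (6,0) 1 'c'
  12: (0,11) 0 ''
  13: (11,9) 2 'da'
  14: (9,5) 1 'd'
  15: (5,4) 1 'd'

[0, 1, 2, 1, 2, 0, 1, 2, 1, 0, 2, 1, 0, 2, 1, 1]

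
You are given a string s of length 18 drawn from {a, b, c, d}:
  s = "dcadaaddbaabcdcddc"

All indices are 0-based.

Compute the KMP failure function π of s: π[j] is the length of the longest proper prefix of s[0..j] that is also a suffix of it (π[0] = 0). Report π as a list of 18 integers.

π[0] = 0
j=1 s[j]='c': π[1]=0 (border '')
j=2 s[j]='a': π[2]=0 (border '')
j=3 s[j]='d': π[3]=1 (border 'd')
j=4 s[j]='a': k: 1→0; π[4]=0 (border '')
j=5 s[j]='a': π[5]=0 (border '')
j=6 s[j]='d': π[6]=1 (border 'd')
j=7 s[j]='d': k: 1→0; π[7]=1 (border 'd')
j=8 s[j]='b': k: 1→0; π[8]=0 (border '')
j=9 s[j]='a': π[9]=0 (border '')
j=10 s[j]='a': π[10]=0 (border '')
j=11 s[j]='b': π[11]=0 (border '')
j=12 s[j]='c': π[12]=0 (border '')
j=13 s[j]='d': π[13]=1 (border 'd')
j=14 s[j]='c': π[14]=2 (border 'dc')
j=15 s[j]='d': k: 2→0; π[15]=1 (border 'd')
j=16 s[j]='d': k: 1→0; π[16]=1 (border 'd')
j=17 s[j]='c': π[17]=2 (border 'dc')

[0, 0, 0, 1, 0, 0, 1, 1, 0, 0, 0, 0, 0, 1, 2, 1, 1, 2]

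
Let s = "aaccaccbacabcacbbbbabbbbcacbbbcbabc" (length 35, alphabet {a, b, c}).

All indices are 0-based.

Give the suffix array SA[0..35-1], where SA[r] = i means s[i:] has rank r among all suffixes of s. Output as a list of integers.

sorted suffixes:
  #0 SA[0]=0  'aaccaccbacabcacbbbbabbbbcacbbbcbabc'
  #1 SA[1]=19  'abbbbcacbbbcbabc'
  #2 SA[2]=32  'abc'
  #3 SA[3]=10  'abcacbbbbabbbbcacbbbcbabc'
  #4 SA[4]=8  'acabcacbbbbabbbbcacbbbcbabc'
  #5 SA[5]=13  'acbbbbabbbbcacbbbcbabc'
  #6 SA[6]=25  'acbbbcbabc'
  #7 SA[7]=1  'accaccbacabcacbbbbabbbbcacbbbcbabc'
  #8 SA[8]=4  'accbacabcacbbbbabbbbcacbbbcbabc'
  #9 SA[9]=18  'babbbbcacbbbcbabc'
  #10 SA[10]=31  'babc'
  #11 SA[11]=7  'bacabcacbbbbabbbbcacbbbcbabc'
  #12 SA[12]=17  'bbabbbbcacbbbcbabc'
  #13 SA[13]=16  'bbbabbbbcacbbbcbabc'
  #14 SA[14]=15  'bbbbabbbbcacbbbcbabc'
  #15 SA[15]=20  'bbbbcacbbbcbabc'
  #16 SA[16]=21  'bbbcacbbbcbabc'
  #17 SA[17]=27  'bbbcbabc'
  #18 SA[18]=22  'bbcacbbbcbabc'
  #19 SA[19]=28  'bbcbabc'
  #20 SA[20]=33  'bc'
  #21 SA[21]=11  'bcacbbbbabbbbcacbbbcbabc'
  #22 SA[22]=23  'bcacbbbcbabc'
  #23 SA[23]=29  'bcbabc'
  #24 SA[24]=34  'c'
  #25 SA[25]=9  'cabcacbbbbabbbbcacbbbcbabc'
  #26 SA[26]=12  'cacbbbbabbbbcacbbbcbabc'
  #27 SA[27]=24  'cacbbbcbabc'
  #28 SA[28]=3  'caccbacabcacbbbbabbbbcacbbbcbabc'
  #29 SA[29]=30  'cbabc'
  #30 SA[30]=6  'cbacabcacbbbbabbbbcacbbbcbabc'
  #31 SA[31]=14  'cbbbbabbbbcacbbbcbabc'
  #32 SA[32]=26  'cbbbcbabc'
  #33 SA[33]=2  'ccaccbacabcacbbbbabbbbcacbbbcbabc'
  #34 SA[34]=5  'ccbacabcacbbbbabbbbcacbbbcbabc'

[0, 19, 32, 10, 8, 13, 25, 1, 4, 18, 31, 7, 17, 16, 15, 20, 21, 27, 22, 28, 33, 11, 23, 29, 34, 9, 12, 24, 3, 30, 6, 14, 26, 2, 5]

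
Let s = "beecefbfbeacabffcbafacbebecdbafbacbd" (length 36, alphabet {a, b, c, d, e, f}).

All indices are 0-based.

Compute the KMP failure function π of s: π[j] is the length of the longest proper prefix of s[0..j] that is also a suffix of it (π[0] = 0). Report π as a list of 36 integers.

π[0] = 0
j=1 s[j]='e': π[1]=0 (border '')
j=2 s[j]='e': π[2]=0 (border '')
j=3 s[j]='c': π[3]=0 (border '')
j=4 s[j]='e': π[4]=0 (border '')
j=5 s[j]='f': π[5]=0 (border '')
j=6 s[j]='b': π[6]=1 (border 'b')
j=7 s[j]='f': k: 1→0; π[7]=0 (border '')
j=8 s[j]='b': π[8]=1 (border 'b')
j=9 s[j]='e': π[9]=2 (border 'be')
j=10 s[j]='a': k: 2→0; π[10]=0 (border '')
j=11 s[j]='c': π[11]=0 (border '')
j=12 s[j]='a': π[12]=0 (border '')
j=13 s[j]='b': π[13]=1 (border 'b')
j=14 s[j]='f': k: 1→0; π[14]=0 (border '')
j=15 s[j]='f': π[15]=0 (border '')
j=16 s[j]='c': π[16]=0 (border '')
j=17 s[j]='b': π[17]=1 (border 'b')
j=18 s[j]='a': k: 1→0; π[18]=0 (border '')
j=19 s[j]='f': π[19]=0 (border '')
j=20 s[j]='a': π[20]=0 (border '')
j=21 s[j]='c': π[21]=0 (border '')
j=22 s[j]='b': π[22]=1 (border 'b')
j=23 s[j]='e': π[23]=2 (border 'be')
j=24 s[j]='b': k: 2→0; π[24]=1 (border 'b')
j=25 s[j]='e': π[25]=2 (border 'be')
j=26 s[j]='c': k: 2→0; π[26]=0 (border '')
j=27 s[j]='d': π[27]=0 (border '')
j=28 s[j]='b': π[28]=1 (border 'b')
j=29 s[j]='a': k: 1→0; π[29]=0 (border '')
j=30 s[j]='f': π[30]=0 (border '')
j=31 s[j]='b': π[31]=1 (border 'b')
j=32 s[j]='a': k: 1→0; π[32]=0 (border '')
j=33 s[j]='c': π[33]=0 (border '')
j=34 s[j]='b': π[34]=1 (border 'b')
j=35 s[j]='d': k: 1→0; π[35]=0 (border '')

[0, 0, 0, 0, 0, 0, 1, 0, 1, 2, 0, 0, 0, 1, 0, 0, 0, 1, 0, 0, 0, 0, 1, 2, 1, 2, 0, 0, 1, 0, 0, 1, 0, 0, 1, 0]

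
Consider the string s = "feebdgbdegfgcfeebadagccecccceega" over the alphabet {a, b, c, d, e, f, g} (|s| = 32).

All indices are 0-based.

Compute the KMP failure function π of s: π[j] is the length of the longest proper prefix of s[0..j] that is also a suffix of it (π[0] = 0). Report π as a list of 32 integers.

π[0] = 0
j=1 s[j]='e': π[1]=0 (border '')
j=2 s[j]='e': π[2]=0 (border '')
j=3 s[j]='b': π[3]=0 (border '')
j=4 s[j]='d': π[4]=0 (border '')
j=5 s[j]='g': π[5]=0 (border '')
j=6 s[j]='b': π[6]=0 (border '')
j=7 s[j]='d': π[7]=0 (border '')
j=8 s[j]='e': π[8]=0 (border '')
j=9 s[j]='g': π[9]=0 (border '')
j=10 s[j]='f': π[10]=1 (border 'f')
j=11 s[j]='g': k: 1→0; π[11]=0 (border '')
j=12 s[j]='c': π[12]=0 (border '')
j=13 s[j]='f': π[13]=1 (border 'f')
j=14 s[j]='e': π[14]=2 (border 'fe')
j=15 s[j]='e': π[15]=3 (border 'fee')
j=16 s[j]='b': π[16]=4 (border 'feeb')
j=17 s[j]='a': k: 4→0; π[17]=0 (border '')
j=18 s[j]='d': π[18]=0 (border '')
j=19 s[j]='a': π[19]=0 (border '')
j=20 s[j]='g': π[20]=0 (border '')
j=21 s[j]='c': π[21]=0 (border '')
j=22 s[j]='c': π[22]=0 (border '')
j=23 s[j]='e': π[23]=0 (border '')
j=24 s[j]='c': π[24]=0 (border '')
j=25 s[j]='c': π[25]=0 (border '')
j=26 s[j]='c': π[26]=0 (border '')
j=27 s[j]='c': π[27]=0 (border '')
j=28 s[j]='e': π[28]=0 (border '')
j=29 s[j]='e': π[29]=0 (border '')
j=30 s[j]='g': π[30]=0 (border '')
j=31 s[j]='a': π[31]=0 (border '')

[0, 0, 0, 0, 0, 0, 0, 0, 0, 0, 1, 0, 0, 1, 2, 3, 4, 0, 0, 0, 0, 0, 0, 0, 0, 0, 0, 0, 0, 0, 0, 0]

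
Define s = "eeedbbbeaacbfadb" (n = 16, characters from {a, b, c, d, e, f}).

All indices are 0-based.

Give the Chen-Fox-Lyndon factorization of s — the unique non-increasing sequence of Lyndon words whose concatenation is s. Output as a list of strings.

["e", "e", "e", "d", "bbbe", "aacbfadb"]

emit factor 1: 'e' (i=0, period=1)
emit factor 2: 'e' (i=1, period=1)
emit factor 3: 'e' (i=2, period=1)
emit factor 4: 'd' (i=3, period=1)
emit factor 5: 'bbbe' (i=4, period=4)
emit factor 6: 'aacbfadb' (i=8, period=8)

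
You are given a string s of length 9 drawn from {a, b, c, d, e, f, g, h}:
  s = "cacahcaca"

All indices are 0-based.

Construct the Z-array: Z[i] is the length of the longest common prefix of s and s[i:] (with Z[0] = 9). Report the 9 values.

Z[0]=9
i=1: fresh scan; Z[1]=0
i=2: fresh scan; Z[2]=2 grow→box=[2,4)
i=3: min(r-i=1, Z[1]=0)=0; Z[3]=0
i=4: fresh scan; Z[4]=0
i=5: fresh scan; Z[5]=4 grow→box=[5,9)
i=6: min(r-i=3, Z[1]=0)=0; Z[6]=0
i=7: min(r-i=2, Z[2]=2)=2; Z[7]=2
i=8: min(r-i=1, Z[3]=0)=0; Z[8]=0

[9, 0, 2, 0, 0, 4, 0, 2, 0]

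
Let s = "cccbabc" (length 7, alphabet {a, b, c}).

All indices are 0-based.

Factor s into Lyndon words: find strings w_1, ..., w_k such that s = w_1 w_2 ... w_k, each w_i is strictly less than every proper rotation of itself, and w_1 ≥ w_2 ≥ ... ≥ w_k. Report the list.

emit factor 1: 'c' (i=0, period=1)
emit factor 2: 'c' (i=1, period=1)
emit factor 3: 'c' (i=2, period=1)
emit factor 4: 'b' (i=3, period=1)
emit factor 5: 'abc' (i=4, period=3)

["c", "c", "c", "b", "abc"]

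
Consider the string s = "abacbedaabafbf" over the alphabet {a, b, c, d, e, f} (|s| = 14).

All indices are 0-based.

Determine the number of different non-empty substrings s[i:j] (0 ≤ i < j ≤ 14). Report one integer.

94

rank→(start, suffix):
  0 → (7, 'aabafbf')
  1 → (0, 'abacbedaabafbf')
  2 → (8, 'abafbf')
  3 → (2, 'acbedaabafbf')
  4 → (10, 'afbf')
  5 → (1, 'bacbedaabafbf')
  6 → (9, 'bafbf')
  7 → (4, 'bedaabafbf')
  8 → (12, 'bf')
  9 → (3, 'cbedaabafbf')
  10 → (6, 'daabafbf')
  11 → (5, 'edaabafbf')
  12 → (13, 'f')
  13 → (11, 'fbf')

SA = [7, 0, 8, 2, 10, 1, 9, 4, 12, 3, 6, 5, 13, 11]
rank  pair      lcp
   1  s[7:],s[0:]  1  'a'
   2  s[0:],s[8:]  3  'aba'
   3  s[8:],s[2:]  1  'a'
   4  s[2:],s[10:]  1  'a'
   5  s[10:],s[1:]  0  ''
   6  s[1:],s[9:]  2  'ba'
   7  s[9:],s[4:]  1  'b'
   8  s[4:],s[12:]  1  'b'
   9  s[12:],s[3:]  0  ''
  10  s[3:],s[6:]  0  ''
  11  s[6:],s[5:]  0  ''
  12  s[5:],s[13:]  0  ''
  13  s[13:],s[11:]  1  'f'

n(n+1)/2 = 14·15/2 = 105
Σ LCP = 0 + 1 + 3 + 1 + 1 + 0 + 2 + 1 + 1 + 0 + 0 + 0 + 0 + 1 = 11
distinct = 105 − 11 = 94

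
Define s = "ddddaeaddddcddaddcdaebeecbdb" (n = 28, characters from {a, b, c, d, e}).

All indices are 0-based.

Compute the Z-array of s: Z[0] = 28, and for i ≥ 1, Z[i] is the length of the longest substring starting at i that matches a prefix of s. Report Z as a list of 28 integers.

Z[0]=28
i=1: i≥r, start 0; Z[1]=3 scan→box=[1,4)
i=2: min(r-i=2, Z[1]=3)=2; Z[2]=2
i=3: min(r-i=1, Z[2]=2)=1; Z[3]=1
i=4: i≥r, start 0; Z[4]=0
i=5: i≥r, start 0; Z[5]=0
i=6: i≥r, start 0; Z[6]=0
i=7: i≥r, start 0; Z[7]=4 scan→box=[7,11)
i=8: min(r-i=3, Z[1]=3)=3; Z[8]=3
i=9: min(r-i=2, Z[2]=2)=2; Z[9]=2
i=10: min(r-i=1, Z[3]=1)=1; Z[10]=1
i=11: i≥r, start 0; Z[11]=0
i=12: i≥r, start 0; Z[12]=2 scan→box=[12,14)
i=13: min(r-i=1, Z[1]=3)=1; Z[13]=1
i=14: i≥r, start 0; Z[14]=0
i=15: i≥r, start 0; Z[15]=2 scan→box=[15,17)
i=16: min(r-i=1, Z[1]=3)=1; Z[16]=1
i=17: i≥r, start 0; Z[17]=0
i=18: i≥r, start 0; Z[18]=1 scan→box=[18,19)
i=19: i≥r, start 0; Z[19]=0
i=20: i≥r, start 0; Z[20]=0
i=21: i≥r, start 0; Z[21]=0
i=22: i≥r, start 0; Z[22]=0
i=23: i≥r, start 0; Z[23]=0
i=24: i≥r, start 0; Z[24]=0
i=25: i≥r, start 0; Z[25]=0
i=26: i≥r, start 0; Z[26]=1 scan→box=[26,27)
i=27: i≥r, start 0; Z[27]=0

[28, 3, 2, 1, 0, 0, 0, 4, 3, 2, 1, 0, 2, 1, 0, 2, 1, 0, 1, 0, 0, 0, 0, 0, 0, 0, 1, 0]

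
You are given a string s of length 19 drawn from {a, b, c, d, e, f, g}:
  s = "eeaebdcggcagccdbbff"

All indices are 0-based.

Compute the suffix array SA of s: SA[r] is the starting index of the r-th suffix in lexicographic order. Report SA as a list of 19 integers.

sorted suffixes:
  #0 SA[0]=2  'aebdcggcagccdbbff'
  #1 SA[1]=10  'agccdbbff'
  #2 SA[2]=15  'bbff'
  #3 SA[3]=4  'bdcggcagccdbbff'
  #4 SA[4]=16  'bff'
  #5 SA[5]=9  'cagccdbbff'
  #6 SA[6]=12  'ccdbbff'
  #7 SA[7]=13  'cdbbff'
  #8 SA[8]=6  'cggcagccdbbff'
  #9 SA[9]=14  'dbbff'
  #10 SA[10]=5  'dcggcagccdbbff'
  #11 SA[11]=1  'eaebdcggcagccdbbff'
  #12 SA[12]=3  'ebdcggcagccdbbff'
  #13 SA[13]=0  'eeaebdcggcagccdbbff'
  #14 SA[14]=18  'f'
  #15 SA[15]=17  'ff'
  #16 SA[16]=8  'gcagccdbbff'
  #17 SA[17]=11  'gccdbbff'
  #18 SA[18]=7  'ggcagccdbbff'

[2, 10, 15, 4, 16, 9, 12, 13, 6, 14, 5, 1, 3, 0, 18, 17, 8, 11, 7]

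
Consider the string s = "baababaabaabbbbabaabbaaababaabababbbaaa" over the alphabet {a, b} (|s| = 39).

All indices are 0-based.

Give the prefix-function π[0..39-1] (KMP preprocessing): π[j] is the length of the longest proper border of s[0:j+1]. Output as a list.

π[0] = 0
j=1 s[j]='a': π[1]=0 (border '')
j=2 s[j]='a': π[2]=0 (border '')
j=3 s[j]='b': π[3]=1 (border 'b')
j=4 s[j]='a': π[4]=2 (border 'ba')
j=5 s[j]='b': k: 2→0; π[5]=1 (border 'b')
j=6 s[j]='a': π[6]=2 (border 'ba')
j=7 s[j]='a': π[7]=3 (border 'baa')
j=8 s[j]='b': π[8]=4 (border 'baab')
j=9 s[j]='a': π[9]=5 (border 'baaba')
j=10 s[j]='a': k: 5→2; π[10]=3 (border 'baa')
j=11 s[j]='b': π[11]=4 (border 'baab')
j=12 s[j]='b': k: 4→1→0; π[12]=1 (border 'b')
j=13 s[j]='b': k: 1→0; π[13]=1 (border 'b')
j=14 s[j]='b': k: 1→0; π[14]=1 (border 'b')
j=15 s[j]='a': π[15]=2 (border 'ba')
j=16 s[j]='b': k: 2→0; π[16]=1 (border 'b')
j=17 s[j]='a': π[17]=2 (border 'ba')
j=18 s[j]='a': π[18]=3 (border 'baa')
j=19 s[j]='b': π[19]=4 (border 'baab')
j=20 s[j]='b': k: 4→1→0; π[20]=1 (border 'b')
j=21 s[j]='a': π[21]=2 (border 'ba')
j=22 s[j]='a': π[22]=3 (border 'baa')
j=23 s[j]='a': k: 3→0; π[23]=0 (border '')
j=24 s[j]='b': π[24]=1 (border 'b')
j=25 s[j]='a': π[25]=2 (border 'ba')
j=26 s[j]='b': k: 2→0; π[26]=1 (border 'b')
j=27 s[j]='a': π[27]=2 (border 'ba')
j=28 s[j]='a': π[28]=3 (border 'baa')
j=29 s[j]='b': π[29]=4 (border 'baab')
j=30 s[j]='a': π[30]=5 (border 'baaba')
j=31 s[j]='b': π[31]=6 (border 'baabab')
j=32 s[j]='a': π[32]=7 (border 'baababa')
j=33 s[j]='b': k: 7→2→0; π[33]=1 (border 'b')
j=34 s[j]='b': k: 1→0; π[34]=1 (border 'b')
j=35 s[j]='b': k: 1→0; π[35]=1 (border 'b')
j=36 s[j]='a': π[36]=2 (border 'ba')
j=37 s[j]='a': π[37]=3 (border 'baa')
j=38 s[j]='a': k: 3→0; π[38]=0 (border '')

[0, 0, 0, 1, 2, 1, 2, 3, 4, 5, 3, 4, 1, 1, 1, 2, 1, 2, 3, 4, 1, 2, 3, 0, 1, 2, 1, 2, 3, 4, 5, 6, 7, 1, 1, 1, 2, 3, 0]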